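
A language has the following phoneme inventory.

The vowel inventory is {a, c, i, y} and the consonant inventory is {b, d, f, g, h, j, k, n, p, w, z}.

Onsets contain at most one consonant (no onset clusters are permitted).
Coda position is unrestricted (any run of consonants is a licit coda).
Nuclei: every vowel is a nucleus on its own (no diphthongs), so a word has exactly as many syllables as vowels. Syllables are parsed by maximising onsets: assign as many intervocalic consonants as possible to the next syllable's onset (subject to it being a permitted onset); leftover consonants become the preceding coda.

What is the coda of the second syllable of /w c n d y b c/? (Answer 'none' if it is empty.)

Nuclei (vowels): c, y, c → 3 syllables.
V1 /c/ – V2 /y/: /nd/; trying suffixes from longest down, /d/ is the first permitted one, so coda /n/ | onset /d/.
V2 /y/ – V3 /c/: /b/ → onset of the next syllable (single consonants are always licit onsets).
So the parse is wcn.dy.bc.
Syllable 2 is /dy/: onset /d/, nucleus /y/, coda ∅.

none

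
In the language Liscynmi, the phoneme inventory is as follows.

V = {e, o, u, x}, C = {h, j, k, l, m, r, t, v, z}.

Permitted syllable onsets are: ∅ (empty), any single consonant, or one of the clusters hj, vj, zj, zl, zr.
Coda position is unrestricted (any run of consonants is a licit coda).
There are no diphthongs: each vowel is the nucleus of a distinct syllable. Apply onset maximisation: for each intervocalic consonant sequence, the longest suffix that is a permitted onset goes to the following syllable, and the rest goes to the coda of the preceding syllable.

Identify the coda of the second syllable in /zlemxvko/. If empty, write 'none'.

v

Vowels present: e, x, o; each is a nucleus, giving 3 syllables.
/e…x/ gap (V1→V2): /m/ is a single consonant, so it becomes the next onset.
/x…o/ gap (V2→V3): /vk/; trying suffixes from longest down, /k/ is the first permitted one, so coda /v/ | onset /k/.
So the parse is zle.mxv.ko.
Syllable 2 is /mxv/: onset /m/, nucleus /x/, coda /v/.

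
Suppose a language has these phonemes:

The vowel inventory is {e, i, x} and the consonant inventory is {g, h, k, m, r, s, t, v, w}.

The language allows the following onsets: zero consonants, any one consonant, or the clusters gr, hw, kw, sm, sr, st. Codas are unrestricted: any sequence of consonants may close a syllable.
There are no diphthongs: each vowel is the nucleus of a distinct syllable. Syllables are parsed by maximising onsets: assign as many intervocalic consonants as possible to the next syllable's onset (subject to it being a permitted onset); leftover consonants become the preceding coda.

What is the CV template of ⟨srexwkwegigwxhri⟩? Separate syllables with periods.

CCV.VC.CCV.CVC.CVC.CV

Nuclei (vowels): e, x, e, i, x, i → 6 syllables.
/e…x/ gap (V1→V2): hiatus — the boundary sits between the two vowels.
/x…e/ gap (V2→V3): /wkw/; trying suffixes from longest down, /kw/ is the first permitted one, so coda /w/ | onset /kw/.
/e…i/ gap (V3→V4): /g/ is a single consonant, so it becomes the next onset.
/i…x/ gap (V4→V5): cluster /gw/ — the longest permitted-onset suffix is /w/; onset = /w/, preceding coda = /g/.
/x…i/ gap (V5→V6): cluster /hr/ — the longest permitted-onset suffix is /r/; onset = /r/, preceding coda = /h/.
Syllabification: sre.xw.kwe.gig.wxh.ri.
Mapping each syllable to C/V: /sre/ → CCV, /xw/ → VC, /kwe/ → CCV, /gig/ → CVC, /wxh/ → CVC, /ri/ → CV.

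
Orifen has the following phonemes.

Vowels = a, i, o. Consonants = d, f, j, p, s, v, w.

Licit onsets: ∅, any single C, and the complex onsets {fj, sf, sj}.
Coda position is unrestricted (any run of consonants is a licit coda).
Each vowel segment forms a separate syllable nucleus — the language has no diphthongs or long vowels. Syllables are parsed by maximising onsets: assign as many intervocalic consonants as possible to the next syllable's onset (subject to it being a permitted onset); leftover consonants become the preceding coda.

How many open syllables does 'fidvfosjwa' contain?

1

The vowels are i, o, a — 3 nuclei, so 3 syllables.
σ1/σ2 boundary: /dvf/ — longest licit onset from the right is /f/, leaving /dv/ as coda.
σ2/σ3 boundary: /sjw/; trying suffixes from longest down, /w/ is the first permitted one, so coda /sj/ | onset /w/.
Putting it together: fidv.fosj.wa.
Classifying each syllable: /fidv/ (closed), /fosj/ (closed), /wa/ (open).
Open syllables: 1.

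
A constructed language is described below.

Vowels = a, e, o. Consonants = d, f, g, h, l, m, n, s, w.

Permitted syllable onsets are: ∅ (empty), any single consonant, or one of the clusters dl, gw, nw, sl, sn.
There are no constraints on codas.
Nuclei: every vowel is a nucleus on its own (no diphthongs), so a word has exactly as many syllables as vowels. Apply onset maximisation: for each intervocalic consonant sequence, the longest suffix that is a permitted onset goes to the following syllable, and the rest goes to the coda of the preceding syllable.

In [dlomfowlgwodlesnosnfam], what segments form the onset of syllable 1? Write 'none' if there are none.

dl

Vowels present: o, o, o, e, o, a; each is a nucleus, giving 6 syllables.
/o…o/ gap (V1→V2): /mf/ splits as /m/ + /f/ (/f/ is the longest suffix that is a licit onset).
/o…o/ gap (V2→V3): /wlgw/; trying suffixes from longest down, /gw/ is the first permitted one, so coda /wl/ | onset /gw/.
/o…e/ gap (V3→V4): /dl/ — entire cluster is a permitted onset → onset /dl/, coda ∅.
/e…o/ gap (V4→V5): cluster /sn/ — /sn/ is itself a permitted onset, so the whole cluster goes right; preceding coda = ∅.
/o…a/ gap (V5→V6): cluster /snf/ — the longest permitted-onset suffix is /f/; onset = /f/, preceding coda = /sn/.
Syllabification: dlom.fowl.gwo.dle.snosn.fam.
Syllable 1 is /dlom/: onset /dl/, nucleus /o/, coda /m/.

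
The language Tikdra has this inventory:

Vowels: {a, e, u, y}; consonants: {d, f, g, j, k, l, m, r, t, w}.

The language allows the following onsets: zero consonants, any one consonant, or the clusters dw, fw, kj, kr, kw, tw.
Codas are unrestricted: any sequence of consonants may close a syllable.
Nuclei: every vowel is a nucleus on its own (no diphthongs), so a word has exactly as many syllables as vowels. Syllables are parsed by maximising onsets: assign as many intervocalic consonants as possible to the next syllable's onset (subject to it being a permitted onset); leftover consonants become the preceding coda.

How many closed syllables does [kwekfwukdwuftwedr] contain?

Nuclei (vowels): e, u, u, e → 4 syllables.
/e…u/ gap (V1→V2): /kfw/ splits as /k/ + /fw/ (/fw/ is the longest suffix that is a licit onset).
/u…u/ gap (V2→V3): /kdw/ — longest licit onset from the right is /dw/, leaving /k/ as coda.
/u…e/ gap (V3→V4): /ftw/; trying suffixes from longest down, /tw/ is the first permitted one, so coda /f/ | onset /tw/.
Result: kwek.fwuk.dwuf.twedr.
Classifying each syllable: /kwek/ (closed), /fwuk/ (closed), /dwuf/ (closed), /twedr/ (closed).
Closed syllables: 4.

4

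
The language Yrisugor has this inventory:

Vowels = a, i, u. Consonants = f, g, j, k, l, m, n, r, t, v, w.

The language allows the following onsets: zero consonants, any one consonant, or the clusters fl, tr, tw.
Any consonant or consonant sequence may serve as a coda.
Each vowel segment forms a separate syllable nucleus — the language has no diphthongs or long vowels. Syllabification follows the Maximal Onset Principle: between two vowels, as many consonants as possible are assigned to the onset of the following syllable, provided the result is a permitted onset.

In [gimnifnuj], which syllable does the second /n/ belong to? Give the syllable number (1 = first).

Nuclei (vowels): i, i, u → 3 syllables.
σ1/σ2 boundary: /mn/ — longest licit onset from the right is /n/, leaving /m/ as coda.
σ2/σ3 boundary: /fn/ splits as /f/ + /n/ (/n/ is the longest suffix that is a licit onset).
Result: gim.nif.nuj.
The second /n/ is in the onset of syllable 3 (/nuj/).

3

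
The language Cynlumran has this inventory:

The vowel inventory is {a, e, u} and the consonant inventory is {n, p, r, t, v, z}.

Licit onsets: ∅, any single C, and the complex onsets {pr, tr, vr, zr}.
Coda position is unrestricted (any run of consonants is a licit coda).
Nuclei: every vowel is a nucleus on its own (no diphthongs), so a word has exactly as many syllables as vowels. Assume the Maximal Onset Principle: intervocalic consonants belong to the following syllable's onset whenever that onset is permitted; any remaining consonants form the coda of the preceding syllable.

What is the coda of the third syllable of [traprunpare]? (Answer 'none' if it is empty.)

none

The vowels are a, u, a, e — 4 nuclei, so 4 syllables.
Between /a/ (V1) and /u/ (V2): /pr/ is a licit onset in full, so it all attaches to the next syllable.
Between /u/ (V2) and /a/ (V3): /np/; trying suffixes from longest down, /p/ is the first permitted one, so coda /n/ | onset /p/.
Between /a/ (V3) and /e/ (V4): /r/ → onset of the next syllable (single consonants are always licit onsets).
Result: tra.prun.pa.re.
Syllable 3 is /pa/: onset /p/, nucleus /a/, coda ∅.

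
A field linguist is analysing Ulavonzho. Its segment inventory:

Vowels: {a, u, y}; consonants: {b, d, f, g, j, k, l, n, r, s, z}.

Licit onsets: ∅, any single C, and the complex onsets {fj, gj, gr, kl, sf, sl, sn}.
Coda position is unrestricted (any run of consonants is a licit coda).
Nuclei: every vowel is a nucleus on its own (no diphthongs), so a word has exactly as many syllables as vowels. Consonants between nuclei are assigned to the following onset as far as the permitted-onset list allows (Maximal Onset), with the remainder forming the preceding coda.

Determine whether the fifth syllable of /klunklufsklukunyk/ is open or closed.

closed

The vowels are u, u, u, u, y — 5 nuclei, so 5 syllables.
σ1/σ2 boundary: /nkl/; trying suffixes from longest down, /kl/ is the first permitted one, so coda /n/ | onset /kl/.
σ2/σ3 boundary: cluster /fskl/ — the longest permitted-onset suffix is /kl/; onset = /kl/, preceding coda = /fs/.
σ3/σ4 boundary: just /k/ — single C goes to the following onset.
σ4/σ5 boundary: /n/ is a single consonant, so it becomes the next onset.
Putting it together: klun.klufs.klu.ku.nyk.
Syllable 5 is /nyk/ with coda /k/, so it is closed.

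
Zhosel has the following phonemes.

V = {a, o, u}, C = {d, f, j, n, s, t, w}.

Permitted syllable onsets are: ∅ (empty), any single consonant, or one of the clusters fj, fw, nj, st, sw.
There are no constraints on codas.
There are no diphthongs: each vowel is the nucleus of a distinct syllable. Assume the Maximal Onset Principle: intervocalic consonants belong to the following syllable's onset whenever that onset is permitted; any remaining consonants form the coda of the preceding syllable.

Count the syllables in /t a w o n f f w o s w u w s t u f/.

5

Nuclei (vowels): a, o, o, u, u → 5 syllables.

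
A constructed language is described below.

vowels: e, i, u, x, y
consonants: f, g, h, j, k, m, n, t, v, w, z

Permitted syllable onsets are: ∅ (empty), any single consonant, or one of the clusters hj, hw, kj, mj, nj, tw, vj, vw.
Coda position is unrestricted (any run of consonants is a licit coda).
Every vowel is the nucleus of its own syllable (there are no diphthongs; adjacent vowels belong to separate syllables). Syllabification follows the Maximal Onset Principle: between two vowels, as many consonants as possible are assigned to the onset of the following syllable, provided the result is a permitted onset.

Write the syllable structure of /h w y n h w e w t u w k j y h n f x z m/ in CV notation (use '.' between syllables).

CCVC.CCVC.CVC.CCVCC.CVCC

Nuclei (vowels): y, e, u, y, x → 5 syllables.
Between /y/ (V1) and /e/ (V2): cluster /nhw/ — the longest permitted-onset suffix is /hw/; onset = /hw/, preceding coda = /n/.
Between /e/ (V2) and /u/ (V3): /wt/; trying suffixes from longest down, /t/ is the first permitted one, so coda /w/ | onset /t/.
Between /u/ (V3) and /y/ (V4): /wkj/ splits as /w/ + /kj/ (/kj/ is the longest suffix that is a licit onset).
Between /y/ (V4) and /x/ (V5): /hnf/ splits as /hn/ + /f/ (/f/ is the longest suffix that is a licit onset).
Putting it together: hwyn.hwew.tuw.kjyhn.fxzm.
Mapping each syllable to C/V: /hwyn/ → CCVC, /hwew/ → CCVC, /tuw/ → CVC, /kjyhn/ → CCVCC, /fxzm/ → CVCC.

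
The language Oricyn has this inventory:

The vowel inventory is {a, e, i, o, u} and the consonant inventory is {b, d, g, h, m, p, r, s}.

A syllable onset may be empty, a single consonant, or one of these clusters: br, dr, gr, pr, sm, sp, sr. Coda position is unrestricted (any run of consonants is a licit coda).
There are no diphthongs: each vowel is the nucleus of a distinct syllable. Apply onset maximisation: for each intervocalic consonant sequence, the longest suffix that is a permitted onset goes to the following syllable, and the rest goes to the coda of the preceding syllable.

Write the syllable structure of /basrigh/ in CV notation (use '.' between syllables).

CV.CCVCC

Vowels present: a, i; each is a nucleus, giving 2 syllables.
Between /a/ (V1) and /i/ (V2): /sr/ — entire cluster is a permitted onset → onset /sr/, coda ∅.
Syllabification: ba.srigh.
Mapping each syllable to C/V: /ba/ → CV, /srigh/ → CCVCC.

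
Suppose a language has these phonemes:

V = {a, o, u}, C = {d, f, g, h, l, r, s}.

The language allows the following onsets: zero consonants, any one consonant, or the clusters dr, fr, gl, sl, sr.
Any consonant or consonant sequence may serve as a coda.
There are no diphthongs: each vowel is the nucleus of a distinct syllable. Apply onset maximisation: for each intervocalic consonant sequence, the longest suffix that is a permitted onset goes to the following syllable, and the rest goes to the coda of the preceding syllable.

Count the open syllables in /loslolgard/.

1

The vowels are o, o, a — 3 nuclei, so 3 syllables.
σ1/σ2 boundary: cluster /sl/ — /sl/ is itself a permitted onset, so the whole cluster goes right; preceding coda = ∅.
σ2/σ3 boundary: /lg/; trying suffixes from longest down, /g/ is the first permitted one, so coda /l/ | onset /g/.
Result: lo.slol.gard.
Classifying each syllable: /lo/ (open), /slol/ (closed), /gard/ (closed).
Open syllables: 1.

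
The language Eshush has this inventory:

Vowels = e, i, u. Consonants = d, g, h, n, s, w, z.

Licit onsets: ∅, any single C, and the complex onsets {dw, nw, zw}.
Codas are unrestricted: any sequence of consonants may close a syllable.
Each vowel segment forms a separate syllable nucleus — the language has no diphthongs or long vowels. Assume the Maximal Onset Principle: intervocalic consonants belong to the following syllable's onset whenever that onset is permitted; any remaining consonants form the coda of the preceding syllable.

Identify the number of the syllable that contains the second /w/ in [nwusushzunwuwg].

The vowels are u, u, u, u — 4 nuclei, so 4 syllables.
V1 /u/ – V2 /u/: /s/ is a single consonant, so it becomes the next onset.
V2 /u/ – V3 /u/: /shz/ — longest licit onset from the right is /z/, leaving /sh/ as coda.
V3 /u/ – V4 /u/: /nw/ is a licit onset in full, so it all attaches to the next syllable.
Putting it together: nwu.sush.zu.nwuwg.
The second /w/ is in the onset of syllable 4 (/nwuwg/).

4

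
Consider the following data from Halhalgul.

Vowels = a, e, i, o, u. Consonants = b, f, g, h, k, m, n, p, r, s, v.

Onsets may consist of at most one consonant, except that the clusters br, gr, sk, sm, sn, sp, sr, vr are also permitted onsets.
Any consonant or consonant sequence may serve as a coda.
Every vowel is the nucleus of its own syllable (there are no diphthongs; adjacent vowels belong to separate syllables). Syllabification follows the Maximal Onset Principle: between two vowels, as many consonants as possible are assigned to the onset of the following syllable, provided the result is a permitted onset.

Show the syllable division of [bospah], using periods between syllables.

The vowels are o, a — 2 nuclei, so 2 syllables.
Between /o/ (V1) and /a/ (V2): /sp/ — entire cluster is a permitted onset → onset /sp/, coda ∅.

bo.spah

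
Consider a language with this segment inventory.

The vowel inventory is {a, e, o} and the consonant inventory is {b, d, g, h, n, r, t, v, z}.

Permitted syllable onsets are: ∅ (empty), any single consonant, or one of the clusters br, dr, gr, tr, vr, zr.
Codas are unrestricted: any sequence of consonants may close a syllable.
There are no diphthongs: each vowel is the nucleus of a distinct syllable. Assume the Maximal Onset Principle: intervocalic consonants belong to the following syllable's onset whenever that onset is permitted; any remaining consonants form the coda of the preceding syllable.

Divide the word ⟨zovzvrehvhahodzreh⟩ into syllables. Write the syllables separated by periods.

Vowels present: o, e, a, o, e; each is a nucleus, giving 5 syllables.
V1 /o/ – V2 /e/: /vzvr/ splits as /vz/ + /vr/ (/vr/ is the longest suffix that is a licit onset).
V2 /e/ – V3 /a/: /hvh/ — longest licit onset from the right is /h/, leaving /hv/ as coda.
V3 /a/ – V4 /o/: just /h/ — single C goes to the following onset.
V4 /o/ – V5 /e/: /dzr/; trying suffixes from longest down, /zr/ is the first permitted one, so coda /d/ | onset /zr/.

zovz.vrehv.ha.hod.zreh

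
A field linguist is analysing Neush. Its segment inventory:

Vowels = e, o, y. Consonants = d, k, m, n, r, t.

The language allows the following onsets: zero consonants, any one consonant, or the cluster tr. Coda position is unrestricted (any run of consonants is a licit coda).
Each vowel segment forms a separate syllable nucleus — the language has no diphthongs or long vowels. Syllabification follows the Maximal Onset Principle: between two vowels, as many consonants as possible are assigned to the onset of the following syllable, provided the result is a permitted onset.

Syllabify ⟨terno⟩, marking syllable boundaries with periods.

Nuclei (vowels): e, o → 2 syllables.
Between /e/ (V1) and /o/ (V2): /rn/ — longest licit onset from the right is /n/, leaving /r/ as coda.

ter.no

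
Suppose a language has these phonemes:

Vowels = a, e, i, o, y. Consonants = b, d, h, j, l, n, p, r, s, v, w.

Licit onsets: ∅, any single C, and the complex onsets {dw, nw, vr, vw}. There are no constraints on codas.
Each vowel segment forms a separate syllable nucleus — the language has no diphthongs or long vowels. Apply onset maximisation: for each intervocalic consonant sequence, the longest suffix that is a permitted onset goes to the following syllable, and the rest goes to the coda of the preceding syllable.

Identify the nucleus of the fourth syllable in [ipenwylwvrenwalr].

e

The vowels are i, e, y, e, a — 5 nuclei, so 5 syllables.
The fourth nucleus (vowel 4 from the left) is /e/.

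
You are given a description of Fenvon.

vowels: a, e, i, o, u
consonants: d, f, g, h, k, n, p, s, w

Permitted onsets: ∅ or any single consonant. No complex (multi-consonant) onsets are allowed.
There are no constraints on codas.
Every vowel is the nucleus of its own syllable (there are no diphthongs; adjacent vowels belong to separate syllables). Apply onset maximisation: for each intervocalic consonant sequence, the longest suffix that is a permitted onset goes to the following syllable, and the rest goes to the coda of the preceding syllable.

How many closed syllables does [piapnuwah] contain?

The vowels are i, a, u, a — 4 nuclei, so 4 syllables.
σ1/σ2 boundary: hiatus — the boundary sits between the two vowels.
σ2/σ3 boundary: cluster /pn/ — the longest permitted-onset suffix is /n/; onset = /n/, preceding coda = /p/.
σ3/σ4 boundary: just /w/ — single C goes to the following onset.
Syllabification: pi.ap.nu.wah.
Classifying each syllable: /pi/ (open), /ap/ (closed), /nu/ (open), /wah/ (closed).
Closed syllables: 2.

2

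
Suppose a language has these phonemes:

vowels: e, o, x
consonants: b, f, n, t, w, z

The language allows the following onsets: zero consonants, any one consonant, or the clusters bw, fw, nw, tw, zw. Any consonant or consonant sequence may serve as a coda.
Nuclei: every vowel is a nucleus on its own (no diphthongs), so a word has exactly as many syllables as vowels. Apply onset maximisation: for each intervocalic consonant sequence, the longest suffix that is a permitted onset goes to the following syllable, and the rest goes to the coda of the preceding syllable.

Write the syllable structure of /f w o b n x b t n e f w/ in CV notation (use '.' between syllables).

CCVC.CVCC.CVCC

Nuclei (vowels): o, x, e → 3 syllables.
Between /o/ (V1) and /x/ (V2): /bn/; trying suffixes from longest down, /n/ is the first permitted one, so coda /b/ | onset /n/.
Between /x/ (V2) and /e/ (V3): cluster /btn/ — the longest permitted-onset suffix is /n/; onset = /n/, preceding coda = /bt/.
So the parse is fwob.nxbt.nefw.
Mapping each syllable to C/V: /fwob/ → CCVC, /nxbt/ → CVCC, /nefw/ → CVCC.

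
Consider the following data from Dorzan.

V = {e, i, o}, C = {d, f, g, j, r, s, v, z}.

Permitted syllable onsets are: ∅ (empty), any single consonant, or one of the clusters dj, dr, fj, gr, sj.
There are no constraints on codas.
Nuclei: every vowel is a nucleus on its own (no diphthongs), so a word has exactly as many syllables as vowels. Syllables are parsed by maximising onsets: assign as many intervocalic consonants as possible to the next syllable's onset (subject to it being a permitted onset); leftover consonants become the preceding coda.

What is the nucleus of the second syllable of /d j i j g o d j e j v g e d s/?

o

Nuclei (vowels): i, o, e, e → 4 syllables.
The second nucleus (vowel 2 from the left) is /o/.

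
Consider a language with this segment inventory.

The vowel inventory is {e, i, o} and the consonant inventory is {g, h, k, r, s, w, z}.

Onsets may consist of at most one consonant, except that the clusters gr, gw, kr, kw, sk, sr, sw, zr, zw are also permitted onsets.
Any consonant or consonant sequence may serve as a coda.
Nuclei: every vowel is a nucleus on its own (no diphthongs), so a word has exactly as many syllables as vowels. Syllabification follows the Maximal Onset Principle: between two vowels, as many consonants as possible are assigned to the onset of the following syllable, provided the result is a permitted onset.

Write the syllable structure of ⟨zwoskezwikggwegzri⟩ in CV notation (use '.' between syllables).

Vowels present: o, e, i, e, i; each is a nucleus, giving 5 syllables.
Between /o/ (V1) and /e/ (V2): /sk/ — entire cluster is a permitted onset → onset /sk/, coda ∅.
Between /e/ (V2) and /i/ (V3): /zw/ — entire cluster is a permitted onset → onset /zw/, coda ∅.
Between /i/ (V3) and /e/ (V4): /kggw/; trying suffixes from longest down, /gw/ is the first permitted one, so coda /kg/ | onset /gw/.
Between /e/ (V4) and /i/ (V5): /gzr/ splits as /g/ + /zr/ (/zr/ is the longest suffix that is a licit onset).
So the parse is zwo.ske.zwikg.gweg.zri.
Mapping each syllable to C/V: /zwo/ → CCV, /ske/ → CCV, /zwikg/ → CCVCC, /gweg/ → CCVC, /zri/ → CCV.

CCV.CCV.CCVCC.CCVC.CCV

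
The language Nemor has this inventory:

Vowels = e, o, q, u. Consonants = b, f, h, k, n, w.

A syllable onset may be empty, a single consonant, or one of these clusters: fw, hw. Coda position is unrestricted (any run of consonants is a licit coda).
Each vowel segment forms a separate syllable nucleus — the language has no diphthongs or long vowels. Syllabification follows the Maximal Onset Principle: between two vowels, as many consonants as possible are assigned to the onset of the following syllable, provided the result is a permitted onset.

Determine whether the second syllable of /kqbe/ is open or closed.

The vowels are q, e — 2 nuclei, so 2 syllables.
V1 /q/ – V2 /e/: just /b/ — single C goes to the following onset.
Syllabification: kq.be.
Syllable 2 is /be/; it ends in its nucleus with no coda, so it is open.

open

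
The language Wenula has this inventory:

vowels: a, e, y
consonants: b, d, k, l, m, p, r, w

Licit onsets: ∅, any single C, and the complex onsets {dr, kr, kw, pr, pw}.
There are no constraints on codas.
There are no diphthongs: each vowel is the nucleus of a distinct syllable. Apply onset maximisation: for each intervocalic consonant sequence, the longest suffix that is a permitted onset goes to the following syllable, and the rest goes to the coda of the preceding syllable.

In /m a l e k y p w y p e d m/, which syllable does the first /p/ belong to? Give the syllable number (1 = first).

Vowels present: a, e, y, y, e; each is a nucleus, giving 5 syllables.
V1 /a/ – V2 /e/: /l/ is a single consonant, so it becomes the next onset.
V2 /e/ – V3 /y/: /k/ is a single consonant, so it becomes the next onset.
V3 /y/ – V4 /y/: /pw/ is a licit onset in full, so it all attaches to the next syllable.
V4 /y/ – V5 /e/: /p/ → onset of the next syllable (single consonants are always licit onsets).
So the parse is ma.le.ky.pwy.pedm.
The first /p/ is in the onset of syllable 4 (/pwy/).

4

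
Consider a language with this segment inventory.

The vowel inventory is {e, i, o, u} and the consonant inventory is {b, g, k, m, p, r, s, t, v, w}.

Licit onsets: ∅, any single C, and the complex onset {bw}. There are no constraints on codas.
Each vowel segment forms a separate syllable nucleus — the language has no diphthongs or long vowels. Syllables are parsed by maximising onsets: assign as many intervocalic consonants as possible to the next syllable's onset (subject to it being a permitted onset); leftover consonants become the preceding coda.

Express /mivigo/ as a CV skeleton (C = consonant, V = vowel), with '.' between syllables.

CV.CV.CV

Vowels present: i, i, o; each is a nucleus, giving 3 syllables.
V1 /i/ – V2 /i/: just /v/ — single C goes to the following onset.
V2 /i/ – V3 /o/: just /g/ — single C goes to the following onset.
So the parse is mi.vi.go.
Mapping each syllable to C/V: /mi/ → CV, /vi/ → CV, /go/ → CV.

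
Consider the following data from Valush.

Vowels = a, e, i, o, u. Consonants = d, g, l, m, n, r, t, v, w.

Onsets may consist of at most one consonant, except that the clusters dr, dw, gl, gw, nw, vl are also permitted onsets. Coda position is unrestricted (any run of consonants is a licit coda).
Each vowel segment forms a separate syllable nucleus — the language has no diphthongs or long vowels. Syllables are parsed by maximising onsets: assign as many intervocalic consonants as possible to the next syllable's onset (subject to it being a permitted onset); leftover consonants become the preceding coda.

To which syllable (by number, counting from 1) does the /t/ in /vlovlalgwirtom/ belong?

Vowels present: o, a, i, o; each is a nucleus, giving 4 syllables.
Between /o/ (V1) and /a/ (V2): /vl/ — entire cluster is a permitted onset → onset /vl/, coda ∅.
Between /a/ (V2) and /i/ (V3): cluster /lgw/ — the longest permitted-onset suffix is /gw/; onset = /gw/, preceding coda = /l/.
Between /i/ (V3) and /o/ (V4): cluster /rt/ — the longest permitted-onset suffix is /t/; onset = /t/, preceding coda = /r/.
Result: vlo.vlal.gwir.tom.
The /t/ is in the onset of syllable 4 (/tom/).

4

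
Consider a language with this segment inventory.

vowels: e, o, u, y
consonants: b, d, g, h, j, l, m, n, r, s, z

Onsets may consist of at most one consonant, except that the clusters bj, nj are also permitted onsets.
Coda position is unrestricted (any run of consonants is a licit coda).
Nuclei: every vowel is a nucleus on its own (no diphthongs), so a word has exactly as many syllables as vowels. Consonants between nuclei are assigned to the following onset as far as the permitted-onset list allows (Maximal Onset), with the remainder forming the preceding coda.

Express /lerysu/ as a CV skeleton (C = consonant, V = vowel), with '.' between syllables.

Vowels present: e, y, u; each is a nucleus, giving 3 syllables.
Between /e/ (V1) and /y/ (V2): /r/ is a single consonant, so it becomes the next onset.
Between /y/ (V2) and /u/ (V3): /s/ → onset of the next syllable (single consonants are always licit onsets).
Result: le.ry.su.
Mapping each syllable to C/V: /le/ → CV, /ry/ → CV, /su/ → CV.

CV.CV.CV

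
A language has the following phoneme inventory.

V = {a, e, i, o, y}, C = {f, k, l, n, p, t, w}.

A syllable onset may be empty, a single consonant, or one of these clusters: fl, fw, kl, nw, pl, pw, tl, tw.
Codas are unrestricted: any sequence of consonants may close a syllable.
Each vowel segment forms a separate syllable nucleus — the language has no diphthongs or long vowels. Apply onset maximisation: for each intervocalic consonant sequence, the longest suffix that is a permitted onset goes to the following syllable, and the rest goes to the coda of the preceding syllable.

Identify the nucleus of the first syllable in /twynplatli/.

Nuclei (vowels): y, a, i → 3 syllables.
The first nucleus (vowel 1 from the left) is /y/.

y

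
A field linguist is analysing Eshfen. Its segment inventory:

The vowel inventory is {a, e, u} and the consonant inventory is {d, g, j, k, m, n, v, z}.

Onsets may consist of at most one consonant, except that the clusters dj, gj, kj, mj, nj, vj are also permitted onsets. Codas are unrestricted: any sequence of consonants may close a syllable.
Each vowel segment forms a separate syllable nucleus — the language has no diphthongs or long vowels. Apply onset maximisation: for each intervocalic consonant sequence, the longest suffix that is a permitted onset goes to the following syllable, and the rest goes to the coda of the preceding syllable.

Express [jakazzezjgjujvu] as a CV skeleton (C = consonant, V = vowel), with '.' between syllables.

CV.CVC.CVCC.CCVC.CV

Vowels present: a, a, e, u, u; each is a nucleus, giving 5 syllables.
Between /a/ (V1) and /a/ (V2): /k/ → onset of the next syllable (single consonants are always licit onsets).
Between /a/ (V2) and /e/ (V3): /zz/ — longest licit onset from the right is /z/, leaving /z/ as coda.
Between /e/ (V3) and /u/ (V4): /zjgj/ splits as /zj/ + /gj/ (/gj/ is the longest suffix that is a licit onset).
Between /u/ (V4) and /u/ (V5): /jv/ — longest licit onset from the right is /v/, leaving /j/ as coda.
Putting it together: ja.kaz.zezj.gjuj.vu.
Mapping each syllable to C/V: /ja/ → CV, /kaz/ → CVC, /zezj/ → CVCC, /gjuj/ → CCVC, /vu/ → CV.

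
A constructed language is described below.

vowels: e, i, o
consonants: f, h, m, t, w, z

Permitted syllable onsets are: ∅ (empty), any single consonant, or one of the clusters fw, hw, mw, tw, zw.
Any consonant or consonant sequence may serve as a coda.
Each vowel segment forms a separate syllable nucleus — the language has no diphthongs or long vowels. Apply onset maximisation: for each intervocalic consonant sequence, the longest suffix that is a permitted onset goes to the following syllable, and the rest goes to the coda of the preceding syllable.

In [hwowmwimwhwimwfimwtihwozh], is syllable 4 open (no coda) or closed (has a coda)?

closed

The vowels are o, i, i, i, i, o — 6 nuclei, so 6 syllables.
V1 /o/ – V2 /i/: /wmw/ — longest licit onset from the right is /mw/, leaving /w/ as coda.
V2 /i/ – V3 /i/: /mwhw/; trying suffixes from longest down, /hw/ is the first permitted one, so coda /mw/ | onset /hw/.
V3 /i/ – V4 /i/: cluster /mwf/ — the longest permitted-onset suffix is /f/; onset = /f/, preceding coda = /mw/.
V4 /i/ – V5 /i/: /mwt/ splits as /mw/ + /t/ (/t/ is the longest suffix that is a licit onset).
V5 /i/ – V6 /o/: cluster /hw/ — /hw/ is itself a permitted onset, so the whole cluster goes right; preceding coda = ∅.
So the parse is hwow.mwimw.hwimw.fimw.ti.hwozh.
Syllable 4 is /fimw/ with coda /mw/, so it is closed.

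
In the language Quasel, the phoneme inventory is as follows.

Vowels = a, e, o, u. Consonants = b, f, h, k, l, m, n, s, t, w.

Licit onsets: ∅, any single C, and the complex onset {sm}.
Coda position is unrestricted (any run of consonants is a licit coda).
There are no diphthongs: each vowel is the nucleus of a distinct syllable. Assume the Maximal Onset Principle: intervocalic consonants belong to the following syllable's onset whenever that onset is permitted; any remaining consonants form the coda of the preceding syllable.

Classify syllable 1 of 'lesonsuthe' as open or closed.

Nuclei (vowels): e, o, u, e → 4 syllables.
/e…o/ gap (V1→V2): /s/ → onset of the next syllable (single consonants are always licit onsets).
/o…u/ gap (V2→V3): /ns/ splits as /n/ + /s/ (/s/ is the longest suffix that is a licit onset).
/u…e/ gap (V3→V4): /th/ splits as /t/ + /h/ (/h/ is the longest suffix that is a licit onset).
So the parse is le.son.sut.he.
Syllable 1 is /le/; it ends in its nucleus with no coda, so it is open.

open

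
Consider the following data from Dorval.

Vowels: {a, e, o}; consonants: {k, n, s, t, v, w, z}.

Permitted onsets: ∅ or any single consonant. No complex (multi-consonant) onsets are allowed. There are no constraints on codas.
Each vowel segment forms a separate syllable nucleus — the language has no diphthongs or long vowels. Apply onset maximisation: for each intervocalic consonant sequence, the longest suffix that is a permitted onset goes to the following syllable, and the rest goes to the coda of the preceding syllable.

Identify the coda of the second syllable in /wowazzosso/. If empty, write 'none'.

Vowels present: o, a, o, o; each is a nucleus, giving 4 syllables.
Between /o/ (V1) and /a/ (V2): just /w/ — single C goes to the following onset.
Between /a/ (V2) and /o/ (V3): cluster /zz/ — the longest permitted-onset suffix is /z/; onset = /z/, preceding coda = /z/.
Between /o/ (V3) and /o/ (V4): cluster /ss/ — the longest permitted-onset suffix is /s/; onset = /s/, preceding coda = /s/.
Result: wo.waz.zos.so.
Syllable 2 is /waz/: onset /w/, nucleus /a/, coda /z/.

z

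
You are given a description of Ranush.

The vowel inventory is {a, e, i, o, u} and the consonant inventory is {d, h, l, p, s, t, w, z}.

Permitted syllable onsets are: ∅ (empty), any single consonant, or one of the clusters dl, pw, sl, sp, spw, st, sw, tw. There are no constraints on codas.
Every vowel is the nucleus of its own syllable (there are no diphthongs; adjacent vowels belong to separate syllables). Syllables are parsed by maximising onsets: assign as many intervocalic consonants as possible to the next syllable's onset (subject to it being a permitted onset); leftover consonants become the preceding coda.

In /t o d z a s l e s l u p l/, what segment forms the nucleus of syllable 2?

a

The vowels are o, a, e, u — 4 nuclei, so 4 syllables.
The second nucleus (vowel 2 from the left) is /a/.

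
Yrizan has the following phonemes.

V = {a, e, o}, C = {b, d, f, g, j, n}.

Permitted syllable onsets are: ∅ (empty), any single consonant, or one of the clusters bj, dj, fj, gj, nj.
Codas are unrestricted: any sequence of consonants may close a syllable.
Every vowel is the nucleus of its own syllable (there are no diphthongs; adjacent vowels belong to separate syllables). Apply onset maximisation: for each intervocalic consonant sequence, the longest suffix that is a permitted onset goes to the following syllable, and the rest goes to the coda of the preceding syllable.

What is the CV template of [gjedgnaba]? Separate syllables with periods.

The vowels are e, a, a — 3 nuclei, so 3 syllables.
σ1/σ2 boundary: /dgn/ splits as /dg/ + /n/ (/n/ is the longest suffix that is a licit onset).
σ2/σ3 boundary: /b/ → onset of the next syllable (single consonants are always licit onsets).
So the parse is gjedg.na.ba.
Mapping each syllable to C/V: /gjedg/ → CCVCC, /na/ → CV, /ba/ → CV.

CCVCC.CV.CV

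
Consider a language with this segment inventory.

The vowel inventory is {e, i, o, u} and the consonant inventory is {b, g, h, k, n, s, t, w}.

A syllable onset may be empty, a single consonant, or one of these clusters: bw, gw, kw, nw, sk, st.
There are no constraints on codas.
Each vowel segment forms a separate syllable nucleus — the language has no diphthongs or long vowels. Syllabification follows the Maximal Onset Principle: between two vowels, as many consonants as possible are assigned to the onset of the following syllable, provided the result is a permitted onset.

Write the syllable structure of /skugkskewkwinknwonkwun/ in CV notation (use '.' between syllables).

CCVCC.CCVC.CCVCC.CCVC.CCVC

Nuclei (vowels): u, e, i, o, u → 5 syllables.
/u…e/ gap (V1→V2): /gksk/ — longest licit onset from the right is /sk/, leaving /gk/ as coda.
/e…i/ gap (V2→V3): cluster /wkw/ — the longest permitted-onset suffix is /kw/; onset = /kw/, preceding coda = /w/.
/i…o/ gap (V3→V4): /nknw/ splits as /nk/ + /nw/ (/nw/ is the longest suffix that is a licit onset).
/o…u/ gap (V4→V5): /nkw/ splits as /n/ + /kw/ (/kw/ is the longest suffix that is a licit onset).
So the parse is skugk.skew.kwink.nwon.kwun.
Mapping each syllable to C/V: /skugk/ → CCVCC, /skew/ → CCVC, /kwink/ → CCVCC, /nwon/ → CCVC, /kwun/ → CCVC.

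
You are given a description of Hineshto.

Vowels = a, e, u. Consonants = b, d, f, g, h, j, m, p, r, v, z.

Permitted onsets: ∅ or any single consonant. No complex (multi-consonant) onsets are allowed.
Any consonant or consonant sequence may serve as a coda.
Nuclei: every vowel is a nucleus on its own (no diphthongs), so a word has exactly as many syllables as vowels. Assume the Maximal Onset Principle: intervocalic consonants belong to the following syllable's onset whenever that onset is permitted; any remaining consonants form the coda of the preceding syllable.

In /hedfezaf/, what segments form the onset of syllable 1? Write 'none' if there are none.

h

The vowels are e, e, a — 3 nuclei, so 3 syllables.
σ1/σ2 boundary: cluster /df/ — the longest permitted-onset suffix is /f/; onset = /f/, preceding coda = /d/.
σ2/σ3 boundary: /z/ → onset of the next syllable (single consonants are always licit onsets).
Putting it together: hed.fe.zaf.
Syllable 1 is /hed/: onset /h/, nucleus /e/, coda /d/.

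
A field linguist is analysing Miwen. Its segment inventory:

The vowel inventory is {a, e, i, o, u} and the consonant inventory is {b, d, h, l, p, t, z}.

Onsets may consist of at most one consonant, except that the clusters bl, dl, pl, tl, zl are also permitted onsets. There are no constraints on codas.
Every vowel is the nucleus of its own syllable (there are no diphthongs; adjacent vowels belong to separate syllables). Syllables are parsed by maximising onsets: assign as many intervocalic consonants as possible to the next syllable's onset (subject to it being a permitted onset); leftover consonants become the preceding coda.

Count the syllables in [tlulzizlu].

3

The vowels are u, i, u — 3 nuclei, so 3 syllables.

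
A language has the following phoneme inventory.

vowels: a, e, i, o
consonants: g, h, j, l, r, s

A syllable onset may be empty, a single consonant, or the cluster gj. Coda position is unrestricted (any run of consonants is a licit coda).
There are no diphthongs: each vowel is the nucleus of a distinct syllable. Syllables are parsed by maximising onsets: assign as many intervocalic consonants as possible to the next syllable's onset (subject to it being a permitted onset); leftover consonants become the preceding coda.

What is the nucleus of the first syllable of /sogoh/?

o

Vowels present: o, o; each is a nucleus, giving 2 syllables.
The first nucleus (vowel 1 from the left) is /o/.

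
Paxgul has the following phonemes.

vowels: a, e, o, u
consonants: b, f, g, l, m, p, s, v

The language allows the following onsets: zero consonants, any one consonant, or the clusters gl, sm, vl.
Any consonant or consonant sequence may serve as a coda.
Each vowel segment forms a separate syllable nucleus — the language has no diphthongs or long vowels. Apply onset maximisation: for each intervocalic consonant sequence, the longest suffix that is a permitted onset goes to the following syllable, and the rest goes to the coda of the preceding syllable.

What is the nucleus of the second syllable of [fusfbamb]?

The vowels are u, a — 2 nuclei, so 2 syllables.
The second nucleus (vowel 2 from the left) is /a/.

a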